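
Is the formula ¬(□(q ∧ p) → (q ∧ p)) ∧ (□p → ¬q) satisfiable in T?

1. ¬(□(q ∧ p) → (q ∧ p)) ∧ (□p → ¬q), u
2. ¬(□(q ∧ p) → (q ∧ p)), u   [∧-rule on 1]
3. □p → ¬q, u   [∧-rule on 1]
4. □(q ∧ p), u   [¬→-rule on 2]
5. ¬(q ∧ p), u   [¬→-rule on 2]
6. q ∧ p, u   [□-rule on 4 via uRu]
7. q, u   [∧-rule on 6]
8. p, u   [∧-rule on 6]
9. ¬□p, u   [→-rule on 3 (branches; this branch)]
10. ¬p, u   [¬∧-rule on 5 (branches; this branch)]
Accessibility: uRu
Branch closes: p and ¬p both at u.
Every branch closes; the branch above is one of them.

Unsatisfiable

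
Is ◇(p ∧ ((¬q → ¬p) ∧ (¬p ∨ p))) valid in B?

Tableau for the negation ¬◇(p ∧ ((¬q → ¬p) ∧ (¬p ∨ p))):
1. ¬◇(p ∧ ((¬q → ¬p) ∧ (¬p ∨ p))), w0
2. ¬(p ∧ ((¬q → ¬p) ∧ (¬p ∨ p))), w0
3. ¬((¬q → ¬p) ∧ (¬p ∨ p)), w0
4. ¬(¬q → ¬p), w0
5. ¬q, w0
6. p, w0
Accessibility: w0Rw0
The negation has an open branch (countermodel exists).

No, not valid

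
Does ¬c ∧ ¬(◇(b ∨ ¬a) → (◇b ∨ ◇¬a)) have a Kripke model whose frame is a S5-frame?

1. ¬c ∧ ¬(◇(b ∨ ¬a) → (◇b ∨ ◇¬a)), u
2. ¬c, u
3. ¬(◇(b ∨ ¬a) → (◇b ∨ ◇¬a)), u
4. ◇(b ∨ ¬a), u
5. ¬(◇b ∨ ◇¬a), u
6. ¬◇b, u
7. ¬◇¬a, u
8. ¬b, u
9. a, u
10. b ∨ ¬a, v
11. ¬b, v
12. a, v
13. ¬a, v
Accessibility: uRu, uRv, vRu, vRv
Branch closes: a and ¬a both at v.
(One branch shown.) All branches close.

No, unsatisfiable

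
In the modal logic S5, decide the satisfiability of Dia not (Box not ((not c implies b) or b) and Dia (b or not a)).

1. Dia not (Box not ((not c implies b) or b) and Dia (b or not a)), 0
2. not (Box not ((not c implies b) or b) and Dia (b or not a)), 1
3. not Dia (b or not a), 1
4. not (b or not a), 0
5. not b, 0
6. a, 0
7. not (b or not a), 1
8. not b, 1
9. a, 1
Accessibility: 0R0, 0R1, 1R0, 1R1

Satisfiable (open branch found)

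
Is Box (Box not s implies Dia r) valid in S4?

Tableau for the negation not Box (Box not s implies Dia r):
1. not Box (Box not s implies Dia r), w0
2. not (Box not s implies Dia r), w1
3. Box not s, w1
4. not Dia r, w1
5. not s, w1
6. not r, w1
Accessibility: w0Rw0, w0Rw1, w1Rw1
The negation has an open branch (countermodel exists).

Invalid (countermodel exists)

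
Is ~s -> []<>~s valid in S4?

Tableau for the negation ~(~s -> []<>~s):
1. ~(~s -> []<>~s), 0
2. ~s, 0   [~->-rule on 1]
3. ~[]<>~s, 0   [~->-rule on 1]
4. ~<>~s, 1   [~[]-rule on 3: fresh world 1, 0R1]
5. s, 1   [~<>-rule on 4 via 1R1]
Accessibility: 0R0, 0R1, 1R1
The negation has an open branch (countermodel exists).

Invalid (countermodel exists)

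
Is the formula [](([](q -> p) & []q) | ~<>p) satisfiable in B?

Satisfiable (open branch found)

1. [](([](q -> p) & []q) | ~<>p), 0
2. ([](q -> p) & []q) | ~<>p, 0
3. ~<>p, 0
4. ~p, 0
Accessibility: 0R0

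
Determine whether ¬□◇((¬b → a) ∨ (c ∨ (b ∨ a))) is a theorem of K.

Invalid (countermodel exists)

Tableau for the negation □◇((¬b → a) ∨ (c ∨ (b ∨ a))):
1. □◇((¬b → a) ∨ (c ∨ (b ∨ a))), u
The negation has an open branch (countermodel exists).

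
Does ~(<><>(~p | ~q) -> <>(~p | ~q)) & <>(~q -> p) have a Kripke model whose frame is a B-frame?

1. ~(<><>(~p | ~q) -> <>(~p | ~q)) & <>(~q -> p), u
2. ~(<><>(~p | ~q) -> <>(~p | ~q)), u
3. <>(~q -> p), u
4. <><>(~p | ~q), u
5. ~<>(~p | ~q), u
6. ~(~p | ~q), u
7. p, u
8. q, u
9. ~q -> p, v
10. ~(~p | ~q), v
11. p, v
12. q, v
13. <>(~p | ~q), w
14. ~(~p | ~q), w
15. p, w
16. q, w
17. ~p | ~q, x
18. ~q, x
Accessibility: uRu, uRv, uRw, vRu, vRv, wRu, wRw, wRx, xRw, xRx

Satisfiable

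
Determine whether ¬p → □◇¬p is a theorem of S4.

Tableau for the negation ¬(¬p → □◇¬p):
1. ¬(¬p → □◇¬p), u
2. ¬p, u   [¬→-rule on 1]
3. ¬□◇¬p, u   [¬→-rule on 1]
4. ¬◇¬p, v   [¬□-rule on 3: fresh world v, uRv]
5. p, v   [¬◇-rule on 4 via vRv]
Accessibility: uRu, uRv, vRv
The negation has an open branch (countermodel exists).

Not valid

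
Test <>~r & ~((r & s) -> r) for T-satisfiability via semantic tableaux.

1. <>~r & ~((r & s) -> r), u
2. <>~r, u   [&-rule on 1]
3. ~((r & s) -> r), u   [&-rule on 1]
4. r & s, u   [~->-rule on 3]
5. ~r, u   [~->-rule on 3]
6. r, u   [&-rule on 4]
7. s, u   [&-rule on 4]
Accessibility: uRu
Branch closes: r and ~r both at u.
Every branch closes; the branch above is one of them.

No, unsatisfiable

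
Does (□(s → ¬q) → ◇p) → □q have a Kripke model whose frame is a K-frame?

1. (□(s → ¬q) → ◇p) → □q, 0
2. □q, 0

Satisfiable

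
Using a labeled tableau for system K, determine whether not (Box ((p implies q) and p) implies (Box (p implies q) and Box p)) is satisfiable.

Unsatisfiable

1. not (Box ((p implies q) and p) implies (Box (p implies q) and Box p)), 0
2. Box ((p implies q) and p), 0   [neg-implies-rule on 1]
3. not (Box (p implies q) and Box p), 0   [neg-implies-rule on 1]
4. not Box (p implies q), 0   [neg-and-rule on 3 (branches; this branch)]
5. not (p implies q), 1   [neg-Box-rule on 4: fresh world 1, 0R1]
6. p, 1   [neg-implies-rule on 5]
7. not q, 1   [neg-implies-rule on 5]
8. (p implies q) and p, 1   [Box-rule on 2 via 0R1]
9. p implies q, 1   [and-rule on 8]
10. q, 1   [implies-rule on 9 (branches; this branch)]
Accessibility: 0R1
Branch closes: q and not q both at 1.
Every branch closes; the branch above is one of them.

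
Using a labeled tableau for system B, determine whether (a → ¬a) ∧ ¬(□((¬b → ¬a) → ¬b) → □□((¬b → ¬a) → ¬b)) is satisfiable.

Satisfiable (open branch found)

1. (a → ¬a) ∧ ¬(□((¬b → ¬a) → ¬b) → □□((¬b → ¬a) → ¬b)), 0
2. a → ¬a, 0
3. ¬(□((¬b → ¬a) → ¬b) → □□((¬b → ¬a) → ¬b)), 0
4. □((¬b → ¬a) → ¬b), 0
5. ¬□□((¬b → ¬a) → ¬b), 0
6. (¬b → ¬a) → ¬b, 0
7. ¬a, 0
8. ¬b, 0
9. ¬□((¬b → ¬a) → ¬b), 1
10. (¬b → ¬a) → ¬b, 1
11. ¬b, 1
12. ¬((¬b → ¬a) → ¬b), 2
13. ¬b → ¬a, 2
14. b, 2
15. ¬a, 2
Accessibility: 0R0, 0R1, 1R0, 1R1, 1R2, 2R1, 2R2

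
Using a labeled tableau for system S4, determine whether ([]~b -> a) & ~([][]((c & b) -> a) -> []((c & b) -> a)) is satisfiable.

No, unsatisfiable

1. ([]~b -> a) & ~([][]((c & b) -> a) -> []((c & b) -> a)), 0
2. []~b -> a, 0
3. ~([][]((c & b) -> a) -> []((c & b) -> a)), 0
4. [][]((c & b) -> a), 0
5. ~[]((c & b) -> a), 0
6. []((c & b) -> a), 0
7. (c & b) -> a, 0
8. a, 0
9. ~(c & b), 0
10. ~b, 0
11. ~((c & b) -> a), 1
12. c & b, 1
13. ~a, 1
14. c, 1
15. b, 1
16. []((c & b) -> a), 1
17. (c & b) -> a, 1
18. ~(c & b), 1
19. ~b, 1
Accessibility: 0R0, 0R1, 1R1
Branch closes: b and ~b both at 1.
Every branch closes; the branch above is one of them.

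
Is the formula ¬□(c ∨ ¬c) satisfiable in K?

1. ¬□(c ∨ ¬c), u
2. ¬(c ∨ ¬c), v
3. ¬c, v
4. c, v
Accessibility: uRv
Branch closes: c and ¬c both at v.
All branches of the tableau close; one closing branch shown above.

Unsatisfiable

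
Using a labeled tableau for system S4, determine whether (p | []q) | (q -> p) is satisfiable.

1. (p | []q) | (q -> p), w0
2. q -> p, w0
3. p, w0
Accessibility: w0Rw0

Satisfiable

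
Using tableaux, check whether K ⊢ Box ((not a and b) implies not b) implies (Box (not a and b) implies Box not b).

Tableau for the negation not (Box ((not a and b) implies not b) implies (Box (not a and b) implies Box not b)):
1. not (Box ((not a and b) implies not b) implies (Box (not a and b) implies Box not b)), w0
2. Box ((not a and b) implies not b), w0
3. not (Box (not a and b) implies Box not b), w0
4. Box (not a and b), w0
5. not Box not b, w0
6. b, w1
7. (not a and b) implies not b, w1
8. not a and b, w1
9. not a, w1
10. not (not a and b), w1
11. not b, w1
Accessibility: w0Rw1
Branch closes: b and not b both at w1.
Every branch of the negation's tableau closes; the branch above is one of them.

Valid in K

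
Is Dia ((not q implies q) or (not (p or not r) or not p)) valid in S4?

Tableau for the negation not Dia ((not q implies q) or (not (p or not r) or not p)):
1. not Dia ((not q implies q) or (not (p or not r) or not p)), u
2. not ((not q implies q) or (not (p or not r) or not p)), u
3. not (not q implies q), u
4. not (not (p or not r) or not p), u
5. not q, u
6. p or not r, u
7. p, u
8. not r, u
Accessibility: uRu
The negation has an open branch (countermodel exists).

Not valid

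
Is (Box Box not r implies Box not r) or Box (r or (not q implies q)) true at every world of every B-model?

Valid

Tableau for the negation not ((Box Box not r implies Box not r) or Box (r or (not q implies q))):
1. not ((Box Box not r implies Box not r) or Box (r or (not q implies q))), u
2. not (Box Box not r implies Box not r), u
3. not Box (r or (not q implies q)), u
4. Box Box not r, u
5. not Box not r, u
6. Box not r, u
7. not r, u
8. not (r or (not q implies q)), v
9. not r, v
10. not (not q implies q), v
11. not q, v
12. Box not r, v
13. r, w
14. Box not r, w
15. not r, w
Accessibility: uRu, uRv, uRw, vRu, vRv, wRu, wRw
Branch closes: r and not r both at w.
All branches of the negation close; one closing branch shown above.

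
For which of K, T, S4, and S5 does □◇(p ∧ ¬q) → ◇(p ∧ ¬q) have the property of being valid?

T, S4, S5

T-tableau for the negation ¬(□◇(p ∧ ¬q) → ◇(p ∧ ¬q)):
1. ¬(□◇(p ∧ ¬q) → ◇(p ∧ ¬q)), 0
2. □◇(p ∧ ¬q), 0
3. ¬◇(p ∧ ¬q), 0
4. ◇(p ∧ ¬q), 0
5. ¬(p ∧ ¬q), 0
6. q, 0
7. p ∧ ¬q, 1
8. p, 1
9. ¬q, 1
10. ◇(p ∧ ¬q), 1
11. ¬(p ∧ ¬q), 1
12. q, 1
Accessibility: 0R0, 0R1, 1R1
Branch closes: q and ¬q both at 1.
Every branch closes (one shown): valid in T, hence also in S4, S5 (every theorem of T is a theorem of S4 and S5).
K-tableau for the negation ¬(□◇(p ∧ ¬q) → ◇(p ∧ ¬q)):
1. ¬(□◇(p ∧ ¬q) → ◇(p ∧ ¬q)), 0
2. □◇(p ∧ ¬q), 0
3. ¬◇(p ∧ ¬q), 0
Complete open branch: countermodel on a K-frame, so not valid in K.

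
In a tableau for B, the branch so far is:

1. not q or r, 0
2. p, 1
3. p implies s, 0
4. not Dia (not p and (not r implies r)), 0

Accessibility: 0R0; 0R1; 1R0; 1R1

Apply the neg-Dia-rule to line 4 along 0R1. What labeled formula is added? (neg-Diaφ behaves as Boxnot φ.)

neg-Diaφ behaves as Boxnot φ: propagate the negated body to each accessible world.

not (not p and (not r implies r)), 1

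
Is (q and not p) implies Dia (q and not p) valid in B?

Valid

Tableau for the negation not ((q and not p) implies Dia (q and not p)):
1. not ((q and not p) implies Dia (q and not p)), w0
2. q and not p, w0
3. not Dia (q and not p), w0
4. q, w0
5. not p, w0
6. not (q and not p), w0
7. p, w0
Accessibility: w0Rw0
Branch closes: p and not p both at w0.
Every branch of the negation's tableau closes; the branch above is one of them.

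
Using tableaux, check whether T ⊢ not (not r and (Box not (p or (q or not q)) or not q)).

Invalid (countermodel exists)

Tableau for the negation not r and (Box not (p or (q or not q)) or not q):
1. not r and (Box not (p or (q or not q)) or not q), u
2. not r, u   [and-rule on 1]
3. Box not (p or (q or not q)) or not q, u   [and-rule on 1]
4. not q, u   [or-rule on 3 (branches; this branch)]
Accessibility: uRu
The negation has an open branch (countermodel exists).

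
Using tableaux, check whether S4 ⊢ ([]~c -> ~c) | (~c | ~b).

Tableau for the negation ~(([]~c -> ~c) | (~c | ~b)):
1. ~(([]~c -> ~c) | (~c | ~b)), w0
2. ~([]~c -> ~c), w0
3. ~(~c | ~b), w0
4. []~c, w0
5. c, w0
6. b, w0
7. ~c, w0
Accessibility: w0Rw0
Branch closes: c and ~c both at w0.
All branches of the negation close; one closing branch shown above.

Yes, valid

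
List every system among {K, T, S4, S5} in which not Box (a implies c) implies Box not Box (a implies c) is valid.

S5-tableau for the negation not (not Box (a implies c) implies Box not Box (a implies c)):
1. not (not Box (a implies c) implies Box not Box (a implies c)), w0
2. not Box (a implies c), w0
3. not Box not Box (a implies c), w0
4. not (a implies c), w1
5. a, w1
6. not c, w1
7. Box (a implies c), w2
8. a implies c, w0
9. a implies c, w1
10. a implies c, w2
11. c, w0
12. c, w1
Accessibility: w0Rw0, w0Rw1, w0Rw2, w1Rw0, w1Rw1, w1Rw2, w2Rw0, w2Rw1, w2Rw2
Branch closes: c and not c both at w1.
Every branch closes (one shown): valid in S5.
S4-tableau for the negation not (not Box (a implies c) implies Box not Box (a implies c)):
1. not (not Box (a implies c) implies Box not Box (a implies c)), w0
2. not Box (a implies c), w0
3. not Box not Box (a implies c), w0
4. not (a implies c), w1
5. a, w1
6. not c, w1
7. Box (a implies c), w2
8. a implies c, w2
9. c, w2
Accessibility: w0Rw0, w0Rw1, w0Rw2, w1Rw1, w2Rw2
Complete open branch: countermodel on an S4-frame, so not valid in S4, nor in K, T (the same frame is also a K-frame and a T-frame).

S5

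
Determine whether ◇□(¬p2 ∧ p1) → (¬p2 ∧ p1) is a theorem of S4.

Tableau for the negation ¬(◇□(¬p2 ∧ p1) → (¬p2 ∧ p1)):
1. ¬(◇□(¬p2 ∧ p1) → (¬p2 ∧ p1)), u
2. ◇□(¬p2 ∧ p1), u   [¬→-rule on 1]
3. ¬(¬p2 ∧ p1), u   [¬→-rule on 1]
4. ¬p1, u   [¬∧-rule on 3 (branches; this branch)]
5. □(¬p2 ∧ p1), v   [◇-rule on 2: fresh world v, uRv]
6. ¬p2 ∧ p1, v   [□-rule on 5 via vRv]
7. ¬p2, v   [∧-rule on 6]
8. p1, v   [∧-rule on 6]
Accessibility: uRu, uRv, vRv
The negation has an open branch (countermodel exists).

Not valid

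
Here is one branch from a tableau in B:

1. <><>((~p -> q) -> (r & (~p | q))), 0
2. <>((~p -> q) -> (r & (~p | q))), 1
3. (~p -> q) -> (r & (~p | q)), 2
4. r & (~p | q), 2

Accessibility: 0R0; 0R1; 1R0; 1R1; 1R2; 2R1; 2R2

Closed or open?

There is no literal clash: for every atom and world, at most one sign appears.

Not closed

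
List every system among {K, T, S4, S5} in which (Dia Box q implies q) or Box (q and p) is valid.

S5-tableau for the negation not ((Dia Box q implies q) or Box (q and p)):
1. not ((Dia Box q implies q) or Box (q and p)), 0
2. not (Dia Box q implies q), 0
3. not Box (q and p), 0
4. Dia Box q, 0
5. not q, 0
6. not (q and p), 1
7. not p, 1
8. Box q, 2
9. q, 0
Accessibility: 0R0, 0R1, 0R2, 1R0, 1R1, 1R2, 2R0, 2R1, 2R2
Branch closes: q and not q both at 0.
Every branch closes (one shown): valid in S5.
S4-tableau for the negation not ((Dia Box q implies q) or Box (q and p)):
1. not ((Dia Box q implies q) or Box (q and p)), 0
2. not (Dia Box q implies q), 0
3. not Box (q and p), 0
4. Dia Box q, 0
5. not q, 0
6. not (q and p), 1
7. not p, 1
8. Box q, 2
9. q, 2
Accessibility: 0R0, 0R1, 0R2, 1R1, 2R2
Complete open branch: countermodel on an S4-frame, so not valid in S4, nor in K, T (the same frame is also a K-frame and a T-frame).

S5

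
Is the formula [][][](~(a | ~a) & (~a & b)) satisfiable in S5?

1. [][][](~(a | ~a) & (~a & b)), u
2. [][](~(a | ~a) & (~a & b)), u   [[]-rule on 1 via uRu]
3. [](~(a | ~a) & (~a & b)), u   [[]-rule on 2 via uRu]
4. ~(a | ~a) & (~a & b), u   [[]-rule on 3 via uRu]
5. ~(a | ~a), u   [&-rule on 4]
6. ~a & b, u   [&-rule on 4]
7. ~a, u   [~|-rule on 5]
8. a, u   [~|-rule on 5]
Accessibility: uRu
Branch closes: a and ~a both at u.
Every branch closes; the branch above is one of them.

Unsatisfiable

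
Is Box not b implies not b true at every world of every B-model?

Tableau for the negation not (Box not b implies not b):
1. not (Box not b implies not b), w0
2. Box not b, w0
3. b, w0
4. not b, w0
Accessibility: w0Rw0
Branch closes: b and not b both at w0.
All branches of the negation close; one closing branch shown above.

Yes, valid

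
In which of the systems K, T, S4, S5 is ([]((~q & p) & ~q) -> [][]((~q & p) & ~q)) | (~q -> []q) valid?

S4, S5

T-tableau for the negation ~(([]((~q & p) & ~q) -> [][]((~q & p) & ~q)) | (~q -> []q)):
1. ~(([]((~q & p) & ~q) -> [][]((~q & p) & ~q)) | (~q -> []q)), 0
2. ~([]((~q & p) & ~q) -> [][]((~q & p) & ~q)), 0
3. ~(~q -> []q), 0
4. []((~q & p) & ~q), 0
5. ~[][]((~q & p) & ~q), 0
6. ~q, 0
7. ~[]q, 0
8. (~q & p) & ~q, 0
9. ~q & p, 0
10. p, 0
11. ~[]((~q & p) & ~q), 1
12. (~q & p) & ~q, 1
13. ~q & p, 1
14. ~q, 1
15. p, 1
16. ~q, 2
17. (~q & p) & ~q, 2
18. ~q & p, 2
19. p, 2
20. ~((~q & p) & ~q), 3
21. q, 3
Accessibility: 0R0, 0R1, 0R2, 1R1, 1R3, 2R2, 3R3
Complete open branch: countermodel on a T-frame, so not valid in T, nor in K (the same frame is also a K-frame).
S4-tableau for the negation ~(([]((~q & p) & ~q) -> [][]((~q & p) & ~q)) | (~q -> []q)):
1. ~(([]((~q & p) & ~q) -> [][]((~q & p) & ~q)) | (~q -> []q)), 0
2. ~([]((~q & p) & ~q) -> [][]((~q & p) & ~q)), 0
3. ~(~q -> []q), 0
4. []((~q & p) & ~q), 0
5. ~[][]((~q & p) & ~q), 0
6. ~q, 0
7. ~[]q, 0
8. (~q & p) & ~q, 0
9. ~q & p, 0
10. p, 0
11. ~[]((~q & p) & ~q), 1
12. (~q & p) & ~q, 1
13. ~q & p, 1
14. ~q, 1
15. p, 1
16. ~q, 2
17. (~q & p) & ~q, 2
18. ~q & p, 2
19. p, 2
20. ~((~q & p) & ~q), 3
21. (~q & p) & ~q, 3
22. ~q & p, 3
23. ~q, 3
24. p, 3
25. ~(~q & p), 3
26. ~p, 3
Accessibility: 0R0, 0R1, 0R2, 0R3, 1R1, 1R3, 2R2, 3R3
Branch closes: p and ~p both at 3.
Every branch closes (one shown): valid in S4, hence also in S5 (every theorem of S4 is a theorem of S5).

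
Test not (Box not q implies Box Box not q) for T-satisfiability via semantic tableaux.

1. not (Box not q implies Box Box not q), u
2. Box not q, u
3. not Box Box not q, u
4. not q, u
5. not Box not q, v
6. not q, v
7. q, w
Accessibility: uRu, uRv, vRv, vRw, wRw

Satisfiable (open branch found)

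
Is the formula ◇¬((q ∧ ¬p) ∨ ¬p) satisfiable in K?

1. ◇¬((q ∧ ¬p) ∨ ¬p), u
2. ¬((q ∧ ¬p) ∨ ¬p), v   [◇-rule on 1: fresh world v, uRv]
3. ¬(q ∧ ¬p), v   [¬∨-rule on 2]
4. p, v   [¬∨-rule on 2]
Accessibility: uRv

Satisfiable (open branch found)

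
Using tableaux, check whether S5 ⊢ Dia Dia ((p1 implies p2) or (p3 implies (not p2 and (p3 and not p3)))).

Not valid

Tableau for the negation not Dia Dia ((p1 implies p2) or (p3 implies (not p2 and (p3 and not p3)))):
1. not Dia Dia ((p1 implies p2) or (p3 implies (not p2 and (p3 and not p3)))), u
2. not Dia ((p1 implies p2) or (p3 implies (not p2 and (p3 and not p3)))), u
3. not ((p1 implies p2) or (p3 implies (not p2 and (p3 and not p3)))), u
4. not (p1 implies p2), u
5. not (p3 implies (not p2 and (p3 and not p3))), u
6. p1, u
7. not p2, u
8. p3, u
9. not (not p2 and (p3 and not p3)), u
10. not (p3 and not p3), u
Accessibility: uRu
The negation has an open branch (countermodel exists).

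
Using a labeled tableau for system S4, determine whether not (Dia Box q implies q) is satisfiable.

Satisfiable (open branch found)

1. not (Dia Box q implies q), w0
2. Dia Box q, w0   [neg-implies-rule on 1]
3. not q, w0   [neg-implies-rule on 1]
4. Box q, w1   [Dia-rule on 2: fresh world w1, w0Rw1]
5. q, w1   [Box-rule on 4 via w1Rw1]
Accessibility: w0Rw0, w0Rw1, w1Rw1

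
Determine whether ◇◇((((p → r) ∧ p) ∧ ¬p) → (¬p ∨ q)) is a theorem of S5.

Tableau for the negation ¬◇◇((((p → r) ∧ p) ∧ ¬p) → (¬p ∨ q)):
1. ¬◇◇((((p → r) ∧ p) ∧ ¬p) → (¬p ∨ q)), 0
2. ¬◇((((p → r) ∧ p) ∧ ¬p) → (¬p ∨ q)), 0
3. ¬((((p → r) ∧ p) ∧ ¬p) → (¬p ∨ q)), 0
4. ((p → r) ∧ p) ∧ ¬p, 0
5. ¬(¬p ∨ q), 0
6. (p → r) ∧ p, 0
7. ¬p, 0
8. p, 0
9. ¬q, 0
Accessibility: 0R0
Branch closes: p and ¬p both at 0.
Every branch of the negation's tableau closes; the branch above is one of them.

Valid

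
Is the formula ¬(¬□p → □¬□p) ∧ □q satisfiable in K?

1. ¬(¬□p → □¬□p) ∧ □q, w0
2. ¬(¬□p → □¬□p), w0
3. □q, w0
4. ¬□p, w0
5. ¬□¬□p, w0
6. ¬p, w1
7. q, w1
8. □p, w2
9. q, w2
Accessibility: w0Rw1, w0Rw2

Satisfiable (open branch found)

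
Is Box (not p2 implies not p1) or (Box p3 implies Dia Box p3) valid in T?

Tableau for the negation not (Box (not p2 implies not p1) or (Box p3 implies Dia Box p3)):
1. not (Box (not p2 implies not p1) or (Box p3 implies Dia Box p3)), u
2. not Box (not p2 implies not p1), u
3. not (Box p3 implies Dia Box p3), u
4. Box p3, u
5. not Dia Box p3, u
6. p3, u
7. not Box p3, u
8. not (not p2 implies not p1), v
9. not p2, v
10. p1, v
11. p3, v
12. not Box p3, v
13. not p3, w
14. p3, w
Accessibility: uRu, uRv, uRw, vRv, wRw
Branch closes: p3 and not p3 both at w.
Every branch of the negation's tableau closes; the branch above is one of them.

Yes, valid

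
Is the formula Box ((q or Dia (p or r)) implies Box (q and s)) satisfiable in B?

1. Box ((q or Dia (p or r)) implies Box (q and s)), w0
2. (q or Dia (p or r)) implies Box (q and s), w0   [Box-rule on 1 via w0Rw0]
3. Box (q and s), w0   [implies-rule on 2 (branches; this branch)]
4. q and s, w0   [Box-rule on 3 via w0Rw0]
5. q, w0   [and-rule on 4]
6. s, w0   [and-rule on 4]
Accessibility: w0Rw0

Satisfiable (open branch found)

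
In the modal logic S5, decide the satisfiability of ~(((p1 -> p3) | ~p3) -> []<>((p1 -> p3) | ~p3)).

1. ~(((p1 -> p3) | ~p3) -> []<>((p1 -> p3) | ~p3)), 0
2. (p1 -> p3) | ~p3, 0
3. ~[]<>((p1 -> p3) | ~p3), 0
4. p1 -> p3, 0
5. p3, 0
6. ~<>((p1 -> p3) | ~p3), 1
7. ~((p1 -> p3) | ~p3), 0
8. ~(p1 -> p3), 0
9. p1, 0
10. ~p3, 0
Accessibility: 0R0, 0R1, 1R0, 1R1
Branch closes: p3 and ~p3 both at 0.
Every branch closes; the branch above is one of them.

No, unsatisfiable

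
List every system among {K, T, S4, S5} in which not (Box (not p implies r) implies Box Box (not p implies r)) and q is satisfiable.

S4-tableau for the formula:
1. not (Box (not p implies r) implies Box Box (not p implies r)) and q, 0
2. not (Box (not p implies r) implies Box Box (not p implies r)), 0
3. q, 0
4. Box (not p implies r), 0
5. not Box Box (not p implies r), 0
6. not p implies r, 0
7. r, 0
8. not Box (not p implies r), 1
9. not p implies r, 1
10. r, 1
11. not (not p implies r), 2
12. not p, 2
13. not r, 2
14. not p implies r, 2
15. r, 2
Accessibility: 0R0, 0R1, 0R2, 1R1, 1R2, 2R2
Branch closes: r and not r both at 2.
Every branch closes (one shown): unsatisfiable in S4, hence also in S5 (every S5-frame is an S4-frame).
T-tableau for the formula:
1. not (Box (not p implies r) implies Box Box (not p implies r)) and q, 0
2. not (Box (not p implies r) implies Box Box (not p implies r)), 0
3. q, 0
4. Box (not p implies r), 0
5. not Box Box (not p implies r), 0
6. not p implies r, 0
7. r, 0
8. not Box (not p implies r), 1
9. not p implies r, 1
10. r, 1
11. not (not p implies r), 2
12. not p, 2
13. not r, 2
Accessibility: 0R0, 0R1, 1R1, 1R2, 2R2
Complete open branch: satisfiable in T, hence also in K (this T-model is also a K-model).

K, T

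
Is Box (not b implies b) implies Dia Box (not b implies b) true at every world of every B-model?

Valid

Tableau for the negation not (Box (not b implies b) implies Dia Box (not b implies b)):
1. not (Box (not b implies b) implies Dia Box (not b implies b)), u
2. Box (not b implies b), u
3. not Dia Box (not b implies b), u
4. not b implies b, u
5. not Box (not b implies b), u
6. b, u
7. not (not b implies b), v
8. not b, v
9. not b implies b, v
10. not Box (not b implies b), v
11. b, v
Accessibility: uRu, uRv, vRu, vRv
Branch closes: b and not b both at v.
All branches of the negation close; one closing branch shown above.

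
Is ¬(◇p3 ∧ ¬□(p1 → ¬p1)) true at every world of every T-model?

Tableau for the negation ◇p3 ∧ ¬□(p1 → ¬p1):
1. ◇p3 ∧ ¬□(p1 → ¬p1), u
2. ◇p3, u
3. ¬□(p1 → ¬p1), u
4. p3, v
5. ¬(p1 → ¬p1), w
6. p1, w
Accessibility: uRu, uRv, uRw, vRv, wRw
The negation has an open branch (countermodel exists).

Not valid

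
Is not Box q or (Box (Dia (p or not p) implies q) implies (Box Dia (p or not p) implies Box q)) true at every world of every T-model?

Valid in T

Tableau for the negation not (not Box q or (Box (Dia (p or not p) implies q) implies (Box Dia (p or not p) implies Box q))):
1. not (not Box q or (Box (Dia (p or not p) implies q) implies (Box Dia (p or not p) implies Box q))), u
2. Box q, u
3. not (Box (Dia (p or not p) implies q) implies (Box Dia (p or not p) implies Box q)), u
4. Box (Dia (p or not p) implies q), u
5. not (Box Dia (p or not p) implies Box q), u
6. Box Dia (p or not p), u
7. not Box q, u
8. q, u
9. Dia (p or not p) implies q, u
10. Dia (p or not p), u
11. not q, v
12. q, v
Accessibility: uRu, uRv, vRv
Branch closes: q and not q both at v.
Every branch of the negation's tableau closes; the branch above is one of them.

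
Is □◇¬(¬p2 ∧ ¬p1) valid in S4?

Tableau for the negation ¬□◇¬(¬p2 ∧ ¬p1):
1. ¬□◇¬(¬p2 ∧ ¬p1), w0
2. ¬◇¬(¬p2 ∧ ¬p1), w1
3. ¬p2 ∧ ¬p1, w1
4. ¬p2, w1
5. ¬p1, w1
Accessibility: w0Rw0, w0Rw1, w1Rw1
The negation has an open branch (countermodel exists).

Not valid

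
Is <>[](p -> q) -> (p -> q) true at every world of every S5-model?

Tableau for the negation ~(<>[](p -> q) -> (p -> q)):
1. ~(<>[](p -> q) -> (p -> q)), 0
2. <>[](p -> q), 0
3. ~(p -> q), 0
4. p, 0
5. ~q, 0
6. [](p -> q), 1
7. p -> q, 0
8. p -> q, 1
9. q, 0
Accessibility: 0R0, 0R1, 1R0, 1R1
Branch closes: q and ~q both at 0.
All branches of the negation close; one closing branch shown above.

Valid in S5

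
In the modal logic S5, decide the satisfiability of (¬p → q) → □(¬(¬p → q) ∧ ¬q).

1. (¬p → q) → □(¬(¬p → q) ∧ ¬q), 0
2. □(¬(¬p → q) ∧ ¬q), 0   [→-rule on 1 (branches; this branch)]
3. ¬(¬p → q) ∧ ¬q, 0   [□-rule on 2 via 0R0]
4. ¬(¬p → q), 0   [∧-rule on 3]
5. ¬q, 0   [∧-rule on 3]
6. ¬p, 0   [¬→-rule on 4]
Accessibility: 0R0

Satisfiable (open branch found)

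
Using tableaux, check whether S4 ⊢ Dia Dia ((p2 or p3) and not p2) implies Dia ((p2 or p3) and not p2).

Tableau for the negation not (Dia Dia ((p2 or p3) and not p2) implies Dia ((p2 or p3) and not p2)):
1. not (Dia Dia ((p2 or p3) and not p2) implies Dia ((p2 or p3) and not p2)), w0
2. Dia Dia ((p2 or p3) and not p2), w0   [neg-implies-rule on 1]
3. not Dia ((p2 or p3) and not p2), w0   [neg-implies-rule on 1]
4. not ((p2 or p3) and not p2), w0   [neg-Dia-rule on 3 via w0Rw0]
5. not (p2 or p3), w0   [neg-and-rule on 4 (branches; this branch)]
6. not p2, w0   [neg-or-rule on 5]
7. not p3, w0   [neg-or-rule on 5]
8. Dia ((p2 or p3) and not p2), w1   [Dia-rule on 2: fresh world w1, w0Rw1]
9. not ((p2 or p3) and not p2), w1   [neg-Dia-rule on 3 via w0Rw1]
10. not (p2 or p3), w1   [neg-and-rule on 9 (branches; this branch)]
11. not p2, w1   [neg-or-rule on 10]
12. not p3, w1   [neg-or-rule on 10]
13. (p2 or p3) and not p2, w2   [Dia-rule on 8: fresh world w2, w1Rw2]
14. p2 or p3, w2   [and-rule on 13]
15. not p2, w2   [and-rule on 13]
16. not ((p2 or p3) and not p2), w2   [neg-Dia-rule on 3 via w0Rw2]
17. p3, w2   [or-rule on 14 (branches; this branch)]
18. not (p2 or p3), w2   [neg-and-rule on 16 (branches; this branch)]
19. not p3, w2   [neg-or-rule on 18]
Accessibility: w0Rw0, w0Rw1, w0Rw2, w1Rw1, w1Rw2, w2Rw2
Branch closes: p3 and not p3 both at w2.
All branches of the negation close; one closing branch shown above.

Valid in S4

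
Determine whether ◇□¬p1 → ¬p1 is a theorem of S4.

No, not valid

Tableau for the negation ¬(◇□¬p1 → ¬p1):
1. ¬(◇□¬p1 → ¬p1), 0
2. ◇□¬p1, 0
3. p1, 0
4. □¬p1, 1
5. ¬p1, 1
Accessibility: 0R0, 0R1, 1R1
The negation has an open branch (countermodel exists).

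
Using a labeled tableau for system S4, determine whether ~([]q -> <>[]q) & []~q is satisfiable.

Unsatisfiable

1. ~([]q -> <>[]q) & []~q, w0
2. ~([]q -> <>[]q), w0
3. []~q, w0
4. []q, w0
5. ~<>[]q, w0
6. ~q, w0
7. q, w0
Accessibility: w0Rw0
Branch closes: q and ~q both at w0.
(One branch shown.) All branches close.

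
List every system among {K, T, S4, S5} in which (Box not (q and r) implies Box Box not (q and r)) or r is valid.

S4-tableau for the negation not ((Box not (q and r) implies Box Box not (q and r)) or r):
1. not ((Box not (q and r) implies Box Box not (q and r)) or r), u
2. not (Box not (q and r) implies Box Box not (q and r)), u
3. not r, u
4. Box not (q and r), u
5. not Box Box not (q and r), u
6. not (q and r), u
7. not Box not (q and r), v
8. not (q and r), v
9. not r, v
10. q and r, w
11. q, w
12. r, w
13. not (q and r), w
14. not r, w
Accessibility: uRu, uRv, uRw, vRv, vRw, wRw
Branch closes: r and not r both at w.
Every branch closes (one shown): valid in S4, hence also in S5 (every theorem of S4 is a theorem of S5).
T-tableau for the negation not ((Box not (q and r) implies Box Box not (q and r)) or r):
1. not ((Box not (q and r) implies Box Box not (q and r)) or r), u
2. not (Box not (q and r) implies Box Box not (q and r)), u
3. not r, u
4. Box not (q and r), u
5. not Box Box not (q and r), u
6. not (q and r), u
7. not Box not (q and r), v
8. not (q and r), v
9. not r, v
10. q and r, w
11. q, w
12. r, w
Accessibility: uRu, uRv, vRv, vRw, wRw
Complete open branch: countermodel on a T-frame, so not valid in T, nor in K (the same frame is also a K-frame).

S4, S5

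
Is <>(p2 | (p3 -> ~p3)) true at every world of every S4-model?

Invalid (countermodel exists)

Tableau for the negation ~<>(p2 | (p3 -> ~p3)):
1. ~<>(p2 | (p3 -> ~p3)), u
2. ~(p2 | (p3 -> ~p3)), u
3. ~p2, u
4. ~(p3 -> ~p3), u
5. p3, u
Accessibility: uRu
The negation has an open branch (countermodel exists).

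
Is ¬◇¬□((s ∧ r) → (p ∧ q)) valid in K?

Tableau for the negation ◇¬□((s ∧ r) → (p ∧ q)):
1. ◇¬□((s ∧ r) → (p ∧ q)), 0
2. ¬□((s ∧ r) → (p ∧ q)), 1
3. ¬((s ∧ r) → (p ∧ q)), 2
4. s ∧ r, 2
5. ¬(p ∧ q), 2
6. s, 2
7. r, 2
8. ¬q, 2
Accessibility: 0R1, 1R2
The negation has an open branch (countermodel exists).

Invalid (countermodel exists)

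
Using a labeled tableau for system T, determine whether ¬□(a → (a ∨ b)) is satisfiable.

1. ¬□(a → (a ∨ b)), u
2. ¬(a → (a ∨ b)), v
3. a, v
4. ¬(a ∨ b), v
5. ¬a, v
6. ¬b, v
Accessibility: uRu, uRv, vRv
Branch closes: a and ¬a both at v.
All branches of the tableau close; one closing branch shown above.

Unsatisfiable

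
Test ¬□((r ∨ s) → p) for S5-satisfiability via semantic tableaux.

Satisfiable

1. ¬□((r ∨ s) → p), u
2. ¬((r ∨ s) → p), v   [¬□-rule on 1: fresh world v, uRv]
3. r ∨ s, v   [¬→-rule on 2]
4. ¬p, v   [¬→-rule on 2]
5. s, v   [∨-rule on 3 (branches; this branch)]
Accessibility: uRu, uRv, vRu, vRv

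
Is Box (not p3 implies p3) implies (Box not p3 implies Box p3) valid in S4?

Tableau for the negation not (Box (not p3 implies p3) implies (Box not p3 implies Box p3)):
1. not (Box (not p3 implies p3) implies (Box not p3 implies Box p3)), w0
2. Box (not p3 implies p3), w0
3. not (Box not p3 implies Box p3), w0
4. Box not p3, w0
5. not Box p3, w0
6. not p3 implies p3, w0
7. not p3, w0
8. p3, w0
Accessibility: w0Rw0
Branch closes: p3 and not p3 both at w0.
All branches of the negation close; one closing branch shown above.

Yes, valid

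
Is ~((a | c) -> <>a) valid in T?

Invalid (countermodel exists)

Tableau for the negation (a | c) -> <>a:
1. (a | c) -> <>a, w0
2. <>a, w0
3. a, w1
Accessibility: w0Rw0, w0Rw1, w1Rw1
The negation has an open branch (countermodel exists).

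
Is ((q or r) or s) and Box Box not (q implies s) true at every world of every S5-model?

Tableau for the negation not (((q or r) or s) and Box Box not (q implies s)):
1. not (((q or r) or s) and Box Box not (q implies s)), u
2. not Box Box not (q implies s), u
3. not Box not (q implies s), v
4. q implies s, w
5. s, w
Accessibility: uRu, uRv, uRw, vRu, vRv, vRw, wRu, wRv, wRw
The negation has an open branch (countermodel exists).

Invalid (countermodel exists)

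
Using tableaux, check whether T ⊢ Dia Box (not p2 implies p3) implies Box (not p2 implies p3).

Tableau for the negation not (Dia Box (not p2 implies p3) implies Box (not p2 implies p3)):
1. not (Dia Box (not p2 implies p3) implies Box (not p2 implies p3)), 0
2. Dia Box (not p2 implies p3), 0   [neg-implies-rule on 1]
3. not Box (not p2 implies p3), 0   [neg-implies-rule on 1]
4. Box (not p2 implies p3), 1   [Dia-rule on 2: fresh world 1, 0R1]
5. not p2 implies p3, 1   [Box-rule on 4 via 1R1]
6. p3, 1   [implies-rule on 5 (branches; this branch)]
7. not (not p2 implies p3), 2   [neg-Box-rule on 3: fresh world 2, 0R2]
8. not p2, 2   [neg-implies-rule on 7]
9. not p3, 2   [neg-implies-rule on 7]
Accessibility: 0R0, 0R1, 0R2, 1R1, 2R2
The negation has an open branch (countermodel exists).

Invalid (countermodel exists)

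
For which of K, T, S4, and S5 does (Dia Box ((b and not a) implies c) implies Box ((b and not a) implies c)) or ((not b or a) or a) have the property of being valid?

S5-tableau for the negation not ((Dia Box ((b and not a) implies c) implies Box ((b and not a) implies c)) or ((not b or a) or a)):
1. not ((Dia Box ((b and not a) implies c) implies Box ((b and not a) implies c)) or ((not b or a) or a)), w0
2. not (Dia Box ((b and not a) implies c) implies Box ((b and not a) implies c)), w0
3. not ((not b or a) or a), w0
4. Dia Box ((b and not a) implies c), w0
5. not Box ((b and not a) implies c), w0
6. not (not b or a), w0
7. not a, w0
8. b, w0
9. Box ((b and not a) implies c), w1
10. (b and not a) implies c, w0
11. (b and not a) implies c, w1
12. c, w0
13. not (b and not a), w1
14. a, w1
15. not ((b and not a) implies c), w2
16. b and not a, w2
17. not c, w2
18. b, w2
19. not a, w2
20. (b and not a) implies c, w2
21. not (b and not a), w2
22. a, w2
Accessibility: w0Rw0, w0Rw1, w0Rw2, w1Rw0, w1Rw1, w1Rw2, w2Rw0, w2Rw1, w2Rw2
Branch closes: a and not a both at w2.
Every branch closes (one shown): valid in S5.
S4-tableau for the negation not ((Dia Box ((b and not a) implies c) implies Box ((b and not a) implies c)) or ((not b or a) or a)):
1. not ((Dia Box ((b and not a) implies c) implies Box ((b and not a) implies c)) or ((not b or a) or a)), w0
2. not (Dia Box ((b and not a) implies c) implies Box ((b and not a) implies c)), w0
3. not ((not b or a) or a), w0
4. Dia Box ((b and not a) implies c), w0
5. not Box ((b and not a) implies c), w0
6. not (not b or a), w0
7. not a, w0
8. b, w0
9. Box ((b and not a) implies c), w1
10. (b and not a) implies c, w1
11. c, w1
12. not ((b and not a) implies c), w2
13. b and not a, w2
14. not c, w2
15. b, w2
16. not a, w2
Accessibility: w0Rw0, w0Rw1, w0Rw2, w1Rw1, w2Rw2
Complete open branch: countermodel on an S4-frame, so not valid in S4, nor in K, T (the same frame is also a K-frame and a T-frame).

S5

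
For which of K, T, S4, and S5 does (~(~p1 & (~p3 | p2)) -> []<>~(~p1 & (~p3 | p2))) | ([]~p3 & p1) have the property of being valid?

S5-tableau for the negation ~((~(~p1 & (~p3 | p2)) -> []<>~(~p1 & (~p3 | p2))) | ([]~p3 & p1)):
1. ~((~(~p1 & (~p3 | p2)) -> []<>~(~p1 & (~p3 | p2))) | ([]~p3 & p1)), w0
2. ~(~(~p1 & (~p3 | p2)) -> []<>~(~p1 & (~p3 | p2))), w0
3. ~([]~p3 & p1), w0
4. ~(~p1 & (~p3 | p2)), w0
5. ~[]<>~(~p1 & (~p3 | p2)), w0
6. ~p1, w0
7. ~(~p3 | p2), w0
8. p3, w0
9. ~p2, w0
10. ~<>~(~p1 & (~p3 | p2)), w1
11. ~p1 & (~p3 | p2), w0
12. ~p3 | p2, w0
13. ~p1 & (~p3 | p2), w1
14. ~p1, w1
15. ~p3 | p2, w1
16. p2, w0
Accessibility: w0Rw0, w0Rw1, w1Rw0, w1Rw1
Branch closes: p2 and ~p2 both at w0.
Every branch closes (one shown): valid in S5.
S4-tableau for the negation ~((~(~p1 & (~p3 | p2)) -> []<>~(~p1 & (~p3 | p2))) | ([]~p3 & p1)):
1. ~((~(~p1 & (~p3 | p2)) -> []<>~(~p1 & (~p3 | p2))) | ([]~p3 & p1)), w0
2. ~(~(~p1 & (~p3 | p2)) -> []<>~(~p1 & (~p3 | p2))), w0
3. ~([]~p3 & p1), w0
4. ~(~p1 & (~p3 | p2)), w0
5. ~[]<>~(~p1 & (~p3 | p2)), w0
6. ~p1, w0
7. ~(~p3 | p2), w0
8. p3, w0
9. ~p2, w0
10. ~<>~(~p1 & (~p3 | p2)), w1
11. ~p1 & (~p3 | p2), w1
12. ~p1, w1
13. ~p3 | p2, w1
14. p2, w1
Accessibility: w0Rw0, w0Rw1, w1Rw1
Complete open branch: countermodel on an S4-frame, so not valid in S4, nor in K, T (the same frame is also a K-frame and a T-frame).

S5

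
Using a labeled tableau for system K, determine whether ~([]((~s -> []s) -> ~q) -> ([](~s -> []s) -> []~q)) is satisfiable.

1. ~([]((~s -> []s) -> ~q) -> ([](~s -> []s) -> []~q)), u
2. []((~s -> []s) -> ~q), u
3. ~([](~s -> []s) -> []~q), u
4. [](~s -> []s), u
5. ~[]~q, u
6. q, v
7. (~s -> []s) -> ~q, v
8. ~s -> []s, v
9. ~(~s -> []s), v
10. ~s, v
11. ~[]s, v
12. []s, v
13. ~s, w
14. s, w
Accessibility: uRv, vRw
Branch closes: s and ~s both at w.
Every branch closes; the branch above is one of them.

Unsatisfiable (every branch closes)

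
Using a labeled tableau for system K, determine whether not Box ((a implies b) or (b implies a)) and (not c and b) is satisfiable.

1. not Box ((a implies b) or (b implies a)) and (not c and b), u
2. not Box ((a implies b) or (b implies a)), u
3. not c and b, u
4. not c, u
5. b, u
6. not ((a implies b) or (b implies a)), v
7. not (a implies b), v
8. not (b implies a), v
9. a, v
10. not b, v
11. b, v
12. not a, v
Accessibility: uRv
Branch closes: b and not b both at v.
(One branch shown.) All branches close.

Unsatisfiable (every branch closes)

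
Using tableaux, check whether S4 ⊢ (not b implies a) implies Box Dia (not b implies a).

No, not valid

Tableau for the negation not ((not b implies a) implies Box Dia (not b implies a)):
1. not ((not b implies a) implies Box Dia (not b implies a)), 0
2. not b implies a, 0   [neg-implies-rule on 1]
3. not Box Dia (not b implies a), 0   [neg-implies-rule on 1]
4. a, 0   [implies-rule on 2 (branches; this branch)]
5. not Dia (not b implies a), 1   [neg-Box-rule on 3: fresh world 1, 0R1]
6. not (not b implies a), 1   [neg-Dia-rule on 5 via 1R1]
7. not b, 1   [neg-implies-rule on 6]
8. not a, 1   [neg-implies-rule on 6]
Accessibility: 0R0, 0R1, 1R1
The negation has an open branch (countermodel exists).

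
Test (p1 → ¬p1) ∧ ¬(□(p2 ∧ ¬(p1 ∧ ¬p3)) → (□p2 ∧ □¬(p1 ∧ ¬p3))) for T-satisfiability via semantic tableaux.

1. (p1 → ¬p1) ∧ ¬(□(p2 ∧ ¬(p1 ∧ ¬p3)) → (□p2 ∧ □¬(p1 ∧ ¬p3))), w0
2. p1 → ¬p1, w0
3. ¬(□(p2 ∧ ¬(p1 ∧ ¬p3)) → (□p2 ∧ □¬(p1 ∧ ¬p3))), w0
4. □(p2 ∧ ¬(p1 ∧ ¬p3)), w0
5. ¬(□p2 ∧ □¬(p1 ∧ ¬p3)), w0
6. p2 ∧ ¬(p1 ∧ ¬p3), w0
7. p2, w0
8. ¬(p1 ∧ ¬p3), w0
9. ¬p1, w0
10. ¬□¬(p1 ∧ ¬p3), w0
11. p3, w0
12. p1 ∧ ¬p3, w1
13. p1, w1
14. ¬p3, w1
15. p2 ∧ ¬(p1 ∧ ¬p3), w1
16. p2, w1
17. ¬(p1 ∧ ¬p3), w1
18. p3, w1
Accessibility: w0Rw0, w0Rw1, w1Rw1
Branch closes: p3 and ¬p3 both at w1.
(One branch shown.) All branches close.

Unsatisfiable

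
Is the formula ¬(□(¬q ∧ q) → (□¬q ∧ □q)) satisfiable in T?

Unsatisfiable (every branch closes)

1. ¬(□(¬q ∧ q) → (□¬q ∧ □q)), w0
2. □(¬q ∧ q), w0
3. ¬(□¬q ∧ □q), w0
4. ¬q ∧ q, w0
5. ¬q, w0
6. q, w0
Accessibility: w0Rw0
Branch closes: q and ¬q both at w0.
All branches of the tableau close; one closing branch shown above.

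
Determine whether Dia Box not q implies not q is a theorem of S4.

Invalid (countermodel exists)

Tableau for the negation not (Dia Box not q implies not q):
1. not (Dia Box not q implies not q), 0
2. Dia Box not q, 0
3. q, 0
4. Box not q, 1
5. not q, 1
Accessibility: 0R0, 0R1, 1R1
The negation has an open branch (countermodel exists).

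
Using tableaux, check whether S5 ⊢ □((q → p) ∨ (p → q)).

Yes, valid

Tableau for the negation ¬□((q → p) ∨ (p → q)):
1. ¬□((q → p) ∨ (p → q)), 0
2. ¬((q → p) ∨ (p → q)), 1   [¬□-rule on 1: fresh world 1, 0R1]
3. ¬(q → p), 1   [¬∨-rule on 2]
4. ¬(p → q), 1   [¬∨-rule on 2]
5. q, 1   [¬→-rule on 3]
6. ¬p, 1   [¬→-rule on 3]
7. p, 1   [¬→-rule on 4]
8. ¬q, 1   [¬→-rule on 4]
Accessibility: 0R0, 0R1, 1R0, 1R1
Branch closes: p and ¬p both at 1.
Every branch of the negation's tableau closes; the branch above is one of them.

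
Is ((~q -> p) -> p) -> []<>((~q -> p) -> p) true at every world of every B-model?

Yes, valid

Tableau for the negation ~(((~q -> p) -> p) -> []<>((~q -> p) -> p)):
1. ~(((~q -> p) -> p) -> []<>((~q -> p) -> p)), w0
2. (~q -> p) -> p, w0   [~->-rule on 1]
3. ~[]<>((~q -> p) -> p), w0   [~->-rule on 1]
4. ~(~q -> p), w0   [->-rule on 2 (branches; this branch)]
5. ~q, w0   [~->-rule on 4]
6. ~p, w0   [~->-rule on 4]
7. ~<>((~q -> p) -> p), w1   [~[]-rule on 3: fresh world w1, w0Rw1]
8. ~((~q -> p) -> p), w0   [~<>-rule on 7 via w1Rw0]
9. ~q -> p, w0   [~->-rule on 8]
10. ~((~q -> p) -> p), w1   [~<>-rule on 7 via w1Rw1]
11. ~q -> p, w1   [~->-rule on 10]
12. ~p, w1   [~->-rule on 10]
13. p, w0   [->-rule on 9 (branches; this branch)]
Accessibility: w0Rw0, w0Rw1, w1Rw0, w1Rw1
Branch closes: p and ~p both at w0.
Every branch of the negation's tableau closes; the branch above is one of them.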